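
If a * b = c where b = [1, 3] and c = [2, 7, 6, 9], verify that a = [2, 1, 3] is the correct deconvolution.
Forward-compute [2, 1, 3] * [1, 3]: c[0] = 2×1 = 2; c[1] = 2×3 + 1×1 = 7; c[2] = 1×3 + 3×1 = 6; c[3] = 3×3 = 9 → [2, 7, 6, 9]. Matches given c = [2, 7, 6, 9], so verified.

Verified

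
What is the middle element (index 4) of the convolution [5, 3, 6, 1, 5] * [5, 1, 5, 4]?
Use y[k] = Σ_i a[i]·b[k-i] at k=4. y[4] = 3×4 + 6×5 + 1×1 + 5×5 = 68

68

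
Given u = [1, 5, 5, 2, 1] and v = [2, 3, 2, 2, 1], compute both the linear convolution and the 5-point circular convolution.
Linear: y_lin[0] = 1×2 = 2; y_lin[1] = 1×3 + 5×2 = 13; y_lin[2] = 1×2 + 5×3 + 5×2 = 27; y_lin[3] = 1×2 + 5×2 + 5×3 + 2×2 = 31; y_lin[4] = 1×1 + 5×2 + 5×2 + 2×3 + 1×2 = 29; y_lin[5] = 5×1 + 5×2 + 2×2 + 1×3 = 22; y_lin[6] = 5×1 + 2×2 + 1×2 = 11; y_lin[7] = 2×1 + 1×2 = 4; y_lin[8] = 1×1 = 1 → [2, 13, 27, 31, 29, 22, 11, 4, 1]. Circular (length 5): y[0] = 1×2 + 5×1 + 5×2 + 2×2 + 1×3 = 24; y[1] = 1×3 + 5×2 + 5×1 + 2×2 + 1×2 = 24; y[2] = 1×2 + 5×3 + 5×2 + 2×1 + 1×2 = 31; y[3] = 1×2 + 5×2 + 5×3 + 2×2 + 1×1 = 32; y[4] = 1×1 + 5×2 + 5×2 + 2×3 + 1×2 = 29 → [24, 24, 31, 32, 29]

Linear: [2, 13, 27, 31, 29, 22, 11, 4, 1], Circular: [24, 24, 31, 32, 29]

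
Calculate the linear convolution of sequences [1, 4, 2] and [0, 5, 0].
y[0] = 1×0 = 0; y[1] = 1×5 + 4×0 = 5; y[2] = 1×0 + 4×5 + 2×0 = 20; y[3] = 4×0 + 2×5 = 10; y[4] = 2×0 = 0

[0, 5, 20, 10, 0]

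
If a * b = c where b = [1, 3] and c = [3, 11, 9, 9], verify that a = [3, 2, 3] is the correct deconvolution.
Forward-compute [3, 2, 3] * [1, 3]: c[0] = 3×1 = 3; c[1] = 3×3 + 2×1 = 11; c[2] = 2×3 + 3×1 = 9; c[3] = 3×3 = 9 → [3, 11, 9, 9]. Matches given c = [3, 11, 9, 9], so verified.

Verified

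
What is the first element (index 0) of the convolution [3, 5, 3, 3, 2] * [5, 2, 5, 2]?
Use y[k] = Σ_i a[i]·b[k-i] at k=0. y[0] = 3×5 = 15

15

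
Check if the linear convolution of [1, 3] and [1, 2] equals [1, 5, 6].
Recompute linear convolution of [1, 3] and [1, 2]: y[0] = 1×1 = 1; y[1] = 1×2 + 3×1 = 5; y[2] = 3×2 = 6 → [1, 5, 6]. Given [1, 5, 6] matches, so answer: Yes

Yes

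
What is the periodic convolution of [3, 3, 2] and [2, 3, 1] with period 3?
Use y[k] = Σ_j s[j]·t[(k-j) mod 3]. y[0] = 3×2 + 3×1 + 2×3 = 15; y[1] = 3×3 + 3×2 + 2×1 = 17; y[2] = 3×1 + 3×3 + 2×2 = 16. Result: [15, 17, 16]

[15, 17, 16]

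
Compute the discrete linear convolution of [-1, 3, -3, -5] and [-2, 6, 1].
y[0] = -1×-2 = 2; y[1] = -1×6 + 3×-2 = -12; y[2] = -1×1 + 3×6 + -3×-2 = 23; y[3] = 3×1 + -3×6 + -5×-2 = -5; y[4] = -3×1 + -5×6 = -33; y[5] = -5×1 = -5

[2, -12, 23, -5, -33, -5]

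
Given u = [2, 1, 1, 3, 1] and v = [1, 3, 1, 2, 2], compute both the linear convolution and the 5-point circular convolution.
Linear: y_lin[0] = 2×1 = 2; y_lin[1] = 2×3 + 1×1 = 7; y_lin[2] = 2×1 + 1×3 + 1×1 = 6; y_lin[3] = 2×2 + 1×1 + 1×3 + 3×1 = 11; y_lin[4] = 2×2 + 1×2 + 1×1 + 3×3 + 1×1 = 17; y_lin[5] = 1×2 + 1×2 + 3×1 + 1×3 = 10; y_lin[6] = 1×2 + 3×2 + 1×1 = 9; y_lin[7] = 3×2 + 1×2 = 8; y_lin[8] = 1×2 = 2 → [2, 7, 6, 11, 17, 10, 9, 8, 2]. Circular (length 5): y[0] = 2×1 + 1×2 + 1×2 + 3×1 + 1×3 = 12; y[1] = 2×3 + 1×1 + 1×2 + 3×2 + 1×1 = 16; y[2] = 2×1 + 1×3 + 1×1 + 3×2 + 1×2 = 14; y[3] = 2×2 + 1×1 + 1×3 + 3×1 + 1×2 = 13; y[4] = 2×2 + 1×2 + 1×1 + 3×3 + 1×1 = 17 → [12, 16, 14, 13, 17]

Linear: [2, 7, 6, 11, 17, 10, 9, 8, 2], Circular: [12, 16, 14, 13, 17]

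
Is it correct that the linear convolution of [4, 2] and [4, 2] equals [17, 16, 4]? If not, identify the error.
Recompute linear convolution of [4, 2] and [4, 2]: y[0] = 4×4 = 16; y[1] = 4×2 + 2×4 = 16; y[2] = 2×2 = 4 → [16, 16, 4]. Compare to given [17, 16, 4]: they differ at index 0: given 17, correct 16, so answer: No

No. Error at index 0: given 17, correct 16.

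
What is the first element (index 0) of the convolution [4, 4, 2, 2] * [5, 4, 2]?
Use y[k] = Σ_i a[i]·b[k-i] at k=0. y[0] = 4×5 = 20

20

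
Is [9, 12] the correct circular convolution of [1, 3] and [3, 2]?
Recompute circular convolution of [1, 3] and [3, 2]: y[0] = 1×3 + 3×2 = 9; y[1] = 1×2 + 3×3 = 11 → [9, 11]. Compare to given [9, 12]: they differ at index 1: given 12, correct 11, so answer: No

No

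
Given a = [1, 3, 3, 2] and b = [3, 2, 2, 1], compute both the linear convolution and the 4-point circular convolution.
Linear: y_lin[0] = 1×3 = 3; y_lin[1] = 1×2 + 3×3 = 11; y_lin[2] = 1×2 + 3×2 + 3×3 = 17; y_lin[3] = 1×1 + 3×2 + 3×2 + 2×3 = 19; y_lin[4] = 3×1 + 3×2 + 2×2 = 13; y_lin[5] = 3×1 + 2×2 = 7; y_lin[6] = 2×1 = 2 → [3, 11, 17, 19, 13, 7, 2]. Circular (length 4): y[0] = 1×3 + 3×1 + 3×2 + 2×2 = 16; y[1] = 1×2 + 3×3 + 3×1 + 2×2 = 18; y[2] = 1×2 + 3×2 + 3×3 + 2×1 = 19; y[3] = 1×1 + 3×2 + 3×2 + 2×3 = 19 → [16, 18, 19, 19]

Linear: [3, 11, 17, 19, 13, 7, 2], Circular: [16, 18, 19, 19]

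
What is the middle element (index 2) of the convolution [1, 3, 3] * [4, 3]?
Use y[k] = Σ_i a[i]·b[k-i] at k=2. y[2] = 3×3 + 3×4 = 21

21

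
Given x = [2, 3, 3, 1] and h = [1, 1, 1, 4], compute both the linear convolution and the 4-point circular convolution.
Linear: y_lin[0] = 2×1 = 2; y_lin[1] = 2×1 + 3×1 = 5; y_lin[2] = 2×1 + 3×1 + 3×1 = 8; y_lin[3] = 2×4 + 3×1 + 3×1 + 1×1 = 15; y_lin[4] = 3×4 + 3×1 + 1×1 = 16; y_lin[5] = 3×4 + 1×1 = 13; y_lin[6] = 1×4 = 4 → [2, 5, 8, 15, 16, 13, 4]. Circular (length 4): y[0] = 2×1 + 3×4 + 3×1 + 1×1 = 18; y[1] = 2×1 + 3×1 + 3×4 + 1×1 = 18; y[2] = 2×1 + 3×1 + 3×1 + 1×4 = 12; y[3] = 2×4 + 3×1 + 3×1 + 1×1 = 15 → [18, 18, 12, 15]

Linear: [2, 5, 8, 15, 16, 13, 4], Circular: [18, 18, 12, 15]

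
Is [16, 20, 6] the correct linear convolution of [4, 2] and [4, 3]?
Recompute linear convolution of [4, 2] and [4, 3]: y[0] = 4×4 = 16; y[1] = 4×3 + 2×4 = 20; y[2] = 2×3 = 6 → [16, 20, 6]. Given [16, 20, 6] matches, so answer: Yes

Yes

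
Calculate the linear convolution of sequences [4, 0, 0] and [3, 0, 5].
y[0] = 4×3 = 12; y[1] = 4×0 + 0×3 = 0; y[2] = 4×5 + 0×0 + 0×3 = 20; y[3] = 0×5 + 0×0 = 0; y[4] = 0×5 = 0

[12, 0, 20, 0, 0]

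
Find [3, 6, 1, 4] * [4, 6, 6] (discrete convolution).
y[0] = 3×4 = 12; y[1] = 3×6 + 6×4 = 42; y[2] = 3×6 + 6×6 + 1×4 = 58; y[3] = 6×6 + 1×6 + 4×4 = 58; y[4] = 1×6 + 4×6 = 30; y[5] = 4×6 = 24

[12, 42, 58, 58, 30, 24]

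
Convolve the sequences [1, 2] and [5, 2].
y[0] = 1×5 = 5; y[1] = 1×2 + 2×5 = 12; y[2] = 2×2 = 4

[5, 12, 4]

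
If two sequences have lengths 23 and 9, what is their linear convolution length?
Linear/full convolution length: m + n - 1 = 23 + 9 - 1 = 31

31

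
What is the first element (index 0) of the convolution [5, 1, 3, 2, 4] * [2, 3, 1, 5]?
Use y[k] = Σ_i a[i]·b[k-i] at k=0. y[0] = 5×2 = 10

10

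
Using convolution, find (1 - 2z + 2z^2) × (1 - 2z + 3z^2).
Ascending coefficients: a = [1, -2, 2], b = [1, -2, 3]. c[0] = 1×1 = 1; c[1] = 1×-2 + -2×1 = -4; c[2] = 1×3 + -2×-2 + 2×1 = 9; c[3] = -2×3 + 2×-2 = -10; c[4] = 2×3 = 6. Result coefficients: [1, -4, 9, -10, 6] → 1 - 4z + 9z^2 - 10z^3 + 6z^4

1 - 4z + 9z^2 - 10z^3 + 6z^4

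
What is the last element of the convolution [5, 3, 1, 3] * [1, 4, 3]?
Use y[k] = Σ_i a[i]·b[k-i] at k=5. y[5] = 3×3 = 9

9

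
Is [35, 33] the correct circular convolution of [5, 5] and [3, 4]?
Recompute circular convolution of [5, 5] and [3, 4]: y[0] = 5×3 + 5×4 = 35; y[1] = 5×4 + 5×3 = 35 → [35, 35]. Compare to given [35, 33]: they differ at index 1: given 33, correct 35, so answer: No

No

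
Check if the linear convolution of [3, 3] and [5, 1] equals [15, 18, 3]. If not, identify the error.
Recompute linear convolution of [3, 3] and [5, 1]: y[0] = 3×5 = 15; y[1] = 3×1 + 3×5 = 18; y[2] = 3×1 = 3 → [15, 18, 3]. Given [15, 18, 3] matches, so answer: Yes

Yes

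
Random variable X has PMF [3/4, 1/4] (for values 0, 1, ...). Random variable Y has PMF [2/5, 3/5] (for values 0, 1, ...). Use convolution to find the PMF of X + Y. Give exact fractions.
P(X+Y=k) = Σ_i P(X=i)·P(Y=k-i) — a convolution of [3/4, 1/4] and [2/5, 3/5]. P(X+Y=0) = (3/4)×(2/5) = 3/10; P(X+Y=1) = (3/4)×(3/5) + (1/4)×(2/5) = 9/20 + 1/10 = 11/20; P(X+Y=2) = (1/4)×(3/5) = 3/20. PMF: [3/10, 11/20, 3/20] (sums to 1 ✓)

[3/10, 11/20, 3/20]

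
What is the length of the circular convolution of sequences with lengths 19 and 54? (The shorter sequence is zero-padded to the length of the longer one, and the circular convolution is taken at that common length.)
Circular convolution (zero-padding the shorter input) has length max(m, n) = max(19, 54) = 54

54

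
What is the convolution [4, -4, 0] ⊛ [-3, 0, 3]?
y[0] = 4×-3 = -12; y[1] = 4×0 + -4×-3 = 12; y[2] = 4×3 + -4×0 + 0×-3 = 12; y[3] = -4×3 + 0×0 = -12; y[4] = 0×3 = 0

[-12, 12, 12, -12, 0]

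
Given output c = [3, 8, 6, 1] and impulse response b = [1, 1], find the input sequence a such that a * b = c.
Deconvolve c=[3, 8, 6, 1] by b=[1, 1]. Since b[0]=1, solve forward: a[0] = c[0] / 1 = 3; a[1] = (c[1] - 3×1) / 1 = 5; a[2] = (c[2] - 5×1) / 1 = 1. So a = [3, 5, 1]. Check by forward convolution: c[0] = 3×1 = 3; c[1] = 3×1 + 5×1 = 8; c[2] = 5×1 + 1×1 = 6; c[3] = 1×1 = 1

[3, 5, 1]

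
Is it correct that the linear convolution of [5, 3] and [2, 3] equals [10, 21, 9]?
Recompute linear convolution of [5, 3] and [2, 3]: y[0] = 5×2 = 10; y[1] = 5×3 + 3×2 = 21; y[2] = 3×3 = 9 → [10, 21, 9]. Given [10, 21, 9] matches, so answer: Yes

Yes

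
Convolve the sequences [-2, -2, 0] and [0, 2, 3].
y[0] = -2×0 = 0; y[1] = -2×2 + -2×0 = -4; y[2] = -2×3 + -2×2 + 0×0 = -10; y[3] = -2×3 + 0×2 = -6; y[4] = 0×3 = 0

[0, -4, -10, -6, 0]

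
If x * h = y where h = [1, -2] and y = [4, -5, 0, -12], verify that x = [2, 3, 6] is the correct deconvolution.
Forward-compute [2, 3, 6] * [1, -2]: y[0] = 2×1 = 2; y[1] = 2×-2 + 3×1 = -1; y[2] = 3×-2 + 6×1 = 0; y[3] = 6×-2 = -12 → [2, -1, 0, -12]. Does not match given y = [4, -5, 0, -12].

Not verified. [2, 3, 6] * [1, -2] = [2, -1, 0, -12], which differs from [4, -5, 0, -12] at index 0.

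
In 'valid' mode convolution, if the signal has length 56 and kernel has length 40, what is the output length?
'Valid' mode counts only positions where the kernel fully overlaps the signal: m - n + 1 = 56 - 40 + 1 = 17

17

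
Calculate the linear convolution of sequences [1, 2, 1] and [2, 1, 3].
y[0] = 1×2 = 2; y[1] = 1×1 + 2×2 = 5; y[2] = 1×3 + 2×1 + 1×2 = 7; y[3] = 2×3 + 1×1 = 7; y[4] = 1×3 = 3

[2, 5, 7, 7, 3]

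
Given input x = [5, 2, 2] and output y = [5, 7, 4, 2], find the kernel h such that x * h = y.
Output length 4 = len(x) + len(h) - 1 ⇒ len(h) = 2. Solve h forward using h[k] = (y[k] - Σ_{i≥1} x[i]·h[k-i]) / x[0]: h[0] = y[0] / x[0] = 5 / 5 = 1; h[1] = (y[1] - 2×1) / x[0] = (7 - 2×1) / 5 = 1. So h = [1, 1]. Forward-check [5, 2, 2] * [1, 1]: y[0] = 5×1 = 5; y[1] = 5×1 + 2×1 = 7; y[2] = 2×1 + 2×1 = 4; y[3] = 2×1 = 2 → [5, 7, 4, 2] ✓

[1, 1]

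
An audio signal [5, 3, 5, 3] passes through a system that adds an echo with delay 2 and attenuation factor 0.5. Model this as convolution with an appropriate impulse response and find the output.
Direct-path + delayed-attenuated-path model → impulse response h = [1, 0, 0.5] (1 at lag 0, 0.5 at lag 2). Output y[n] = x[n] + 0.5·x[n - 2] (with x[n] = 0 outside 0..3): y[0] = 5 + 0.5×0 = 5; y[1] = 3 + 0.5×0 = 3; y[2] = 5 + 0.5×5 = 7.5; y[3] = 3 + 0.5×3 = 4.5; y[4] = 0 + 0.5×5 = 2.5; y[5] = 0 + 0.5×3 = 1.5. So y = [5, 3, 7.5, 4.5, 2.5, 1.5]

[5, 3, 7.5, 4.5, 2.5, 1.5]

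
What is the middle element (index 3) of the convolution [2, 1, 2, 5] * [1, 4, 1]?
Use y[k] = Σ_i a[i]·b[k-i] at k=3. y[3] = 1×1 + 2×4 + 5×1 = 14

14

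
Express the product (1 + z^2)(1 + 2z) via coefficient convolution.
Ascending coefficients: a = [1, 0, 1], b = [1, 2]. c[0] = 1×1 = 1; c[1] = 1×2 + 0×1 = 2; c[2] = 0×2 + 1×1 = 1; c[3] = 1×2 = 2. Result coefficients: [1, 2, 1, 2] → 1 + 2z + z^2 + 2z^3

1 + 2z + z^2 + 2z^3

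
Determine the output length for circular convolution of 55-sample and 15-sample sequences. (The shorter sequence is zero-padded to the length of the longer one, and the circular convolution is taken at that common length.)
Circular convolution (zero-padding the shorter input) has length max(m, n) = max(55, 15) = 55

55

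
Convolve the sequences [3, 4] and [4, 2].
y[0] = 3×4 = 12; y[1] = 3×2 + 4×4 = 22; y[2] = 4×2 = 8

[12, 22, 8]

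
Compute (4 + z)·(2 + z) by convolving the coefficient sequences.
Ascending coefficients: a = [4, 1], b = [2, 1]. c[0] = 4×2 = 8; c[1] = 4×1 + 1×2 = 6; c[2] = 1×1 = 1. Result coefficients: [8, 6, 1] → 8 + 6z + z^2

8 + 6z + z^2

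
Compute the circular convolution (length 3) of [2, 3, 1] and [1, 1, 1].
Use y[k] = Σ_j x[j]·h[(k-j) mod 3]. y[0] = 2×1 + 3×1 + 1×1 = 6; y[1] = 2×1 + 3×1 + 1×1 = 6; y[2] = 2×1 + 3×1 + 1×1 = 6. Result: [6, 6, 6]

[6, 6, 6]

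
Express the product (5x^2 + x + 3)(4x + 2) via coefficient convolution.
Ascending coefficients: a = [3, 1, 5], b = [2, 4]. c[0] = 3×2 = 6; c[1] = 3×4 + 1×2 = 14; c[2] = 1×4 + 5×2 = 14; c[3] = 5×4 = 20. Result coefficients: [6, 14, 14, 20] → 20x^3 + 14x^2 + 14x + 6

20x^3 + 14x^2 + 14x + 6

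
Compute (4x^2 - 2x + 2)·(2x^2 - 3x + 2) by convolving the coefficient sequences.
Ascending coefficients: a = [2, -2, 4], b = [2, -3, 2]. c[0] = 2×2 = 4; c[1] = 2×-3 + -2×2 = -10; c[2] = 2×2 + -2×-3 + 4×2 = 18; c[3] = -2×2 + 4×-3 = -16; c[4] = 4×2 = 8. Result coefficients: [4, -10, 18, -16, 8] → 8x^4 - 16x^3 + 18x^2 - 10x + 4

8x^4 - 16x^3 + 18x^2 - 10x + 4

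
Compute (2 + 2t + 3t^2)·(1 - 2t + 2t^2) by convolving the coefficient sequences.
Ascending coefficients: a = [2, 2, 3], b = [1, -2, 2]. c[0] = 2×1 = 2; c[1] = 2×-2 + 2×1 = -2; c[2] = 2×2 + 2×-2 + 3×1 = 3; c[3] = 2×2 + 3×-2 = -2; c[4] = 3×2 = 6. Result coefficients: [2, -2, 3, -2, 6] → 2 - 2t + 3t^2 - 2t^3 + 6t^4

2 - 2t + 3t^2 - 2t^3 + 6t^4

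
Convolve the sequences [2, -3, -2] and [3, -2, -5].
y[0] = 2×3 = 6; y[1] = 2×-2 + -3×3 = -13; y[2] = 2×-5 + -3×-2 + -2×3 = -10; y[3] = -3×-5 + -2×-2 = 19; y[4] = -2×-5 = 10

[6, -13, -10, 19, 10]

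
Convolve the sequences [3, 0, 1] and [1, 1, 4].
y[0] = 3×1 = 3; y[1] = 3×1 + 0×1 = 3; y[2] = 3×4 + 0×1 + 1×1 = 13; y[3] = 0×4 + 1×1 = 1; y[4] = 1×4 = 4

[3, 3, 13, 1, 4]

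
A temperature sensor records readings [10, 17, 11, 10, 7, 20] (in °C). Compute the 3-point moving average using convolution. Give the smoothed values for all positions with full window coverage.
3-point moving average kernel = [1, 1, 1]. Apply in 'valid' mode (full window coverage): avg[0] = (10 + 17 + 11) / 3 = 12.67; avg[1] = (17 + 11 + 10) / 3 = 12.67; avg[2] = (11 + 10 + 7) / 3 = 9.33; avg[3] = (10 + 7 + 20) / 3 = 12.33. Smoothed values: [12.67, 12.67, 9.33, 12.33]

[12.67, 12.67, 9.33, 12.33]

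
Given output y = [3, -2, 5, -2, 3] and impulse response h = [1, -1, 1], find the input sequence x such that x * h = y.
Deconvolve y=[3, -2, 5, -2, 3] by h=[1, -1, 1]. Since h[0]=1, solve forward: x[0] = y[0] / 1 = 3; x[1] = (y[1] - 3×-1) / 1 = 1; x[2] = (y[2] - 1×-1 - 3×1) / 1 = 3. So x = [3, 1, 3]. Check by forward convolution: y[0] = 3×1 = 3; y[1] = 3×-1 + 1×1 = -2; y[2] = 3×1 + 1×-1 + 3×1 = 5; y[3] = 1×1 + 3×-1 = -2; y[4] = 3×1 = 3

[3, 1, 3]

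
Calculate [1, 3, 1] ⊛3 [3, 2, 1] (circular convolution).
Use y[k] = Σ_j x[j]·h[(k-j) mod 3]. y[0] = 1×3 + 3×1 + 1×2 = 8; y[1] = 1×2 + 3×3 + 1×1 = 12; y[2] = 1×1 + 3×2 + 1×3 = 10. Result: [8, 12, 10]

[8, 12, 10]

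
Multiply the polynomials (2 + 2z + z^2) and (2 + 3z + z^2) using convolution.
Ascending coefficients: a = [2, 2, 1], b = [2, 3, 1]. c[0] = 2×2 = 4; c[1] = 2×3 + 2×2 = 10; c[2] = 2×1 + 2×3 + 1×2 = 10; c[3] = 2×1 + 1×3 = 5; c[4] = 1×1 = 1. Result coefficients: [4, 10, 10, 5, 1] → 4 + 10z + 10z^2 + 5z^3 + z^4

4 + 10z + 10z^2 + 5z^3 + z^4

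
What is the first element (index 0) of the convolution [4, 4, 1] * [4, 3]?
Use y[k] = Σ_i a[i]·b[k-i] at k=0. y[0] = 4×4 = 16

16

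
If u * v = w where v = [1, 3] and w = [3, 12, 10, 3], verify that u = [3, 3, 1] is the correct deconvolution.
Forward-compute [3, 3, 1] * [1, 3]: w[0] = 3×1 = 3; w[1] = 3×3 + 3×1 = 12; w[2] = 3×3 + 1×1 = 10; w[3] = 1×3 = 3 → [3, 12, 10, 3]. Matches given w = [3, 12, 10, 3], so verified.

Verified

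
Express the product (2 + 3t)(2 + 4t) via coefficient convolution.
Ascending coefficients: a = [2, 3], b = [2, 4]. c[0] = 2×2 = 4; c[1] = 2×4 + 3×2 = 14; c[2] = 3×4 = 12. Result coefficients: [4, 14, 12] → 4 + 14t + 12t^2

4 + 14t + 12t^2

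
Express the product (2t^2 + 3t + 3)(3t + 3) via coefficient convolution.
Ascending coefficients: a = [3, 3, 2], b = [3, 3]. c[0] = 3×3 = 9; c[1] = 3×3 + 3×3 = 18; c[2] = 3×3 + 2×3 = 15; c[3] = 2×3 = 6. Result coefficients: [9, 18, 15, 6] → 6t^3 + 15t^2 + 18t + 9

6t^3 + 15t^2 + 18t + 9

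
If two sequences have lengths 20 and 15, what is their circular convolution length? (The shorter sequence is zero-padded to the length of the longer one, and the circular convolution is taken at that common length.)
Circular convolution (zero-padding the shorter input) has length max(m, n) = max(20, 15) = 20

20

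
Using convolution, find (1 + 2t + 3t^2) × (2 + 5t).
Ascending coefficients: a = [1, 2, 3], b = [2, 5]. c[0] = 1×2 = 2; c[1] = 1×5 + 2×2 = 9; c[2] = 2×5 + 3×2 = 16; c[3] = 3×5 = 15. Result coefficients: [2, 9, 16, 15] → 2 + 9t + 16t^2 + 15t^3

2 + 9t + 16t^2 + 15t^3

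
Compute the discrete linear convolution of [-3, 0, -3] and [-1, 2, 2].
y[0] = -3×-1 = 3; y[1] = -3×2 + 0×-1 = -6; y[2] = -3×2 + 0×2 + -3×-1 = -3; y[3] = 0×2 + -3×2 = -6; y[4] = -3×2 = -6

[3, -6, -3, -6, -6]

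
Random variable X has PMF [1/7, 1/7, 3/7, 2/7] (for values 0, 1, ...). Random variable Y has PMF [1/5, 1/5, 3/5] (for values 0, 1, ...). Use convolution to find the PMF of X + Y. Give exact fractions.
P(X+Y=k) = Σ_i P(X=i)·P(Y=k-i) — a convolution of [1/7, 1/7, 3/7, 2/7] and [1/5, 1/5, 3/5]. P(X+Y=0) = (1/7)×(1/5) = 1/35; P(X+Y=1) = (1/7)×(1/5) + (1/7)×(1/5) = 1/35 + 1/35 = 2/35; P(X+Y=2) = (1/7)×(3/5) + (1/7)×(1/5) + (3/7)×(1/5) = 3/35 + 1/35 + 3/35 = 1/5; P(X+Y=3) = (1/7)×(3/5) + (3/7)×(1/5) + (2/7)×(1/5) = 3/35 + 3/35 + 2/35 = 8/35; P(X+Y=4) = (3/7)×(3/5) + (2/7)×(1/5) = 9/35 + 2/35 = 11/35; P(X+Y=5) = (2/7)×(3/5) = 6/35. PMF: [1/35, 2/35, 1/5, 8/35, 11/35, 6/35] (sums to 1 ✓)

[1/35, 2/35, 1/5, 8/35, 11/35, 6/35]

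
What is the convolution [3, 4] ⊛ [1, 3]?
y[0] = 3×1 = 3; y[1] = 3×3 + 4×1 = 13; y[2] = 4×3 = 12

[3, 13, 12]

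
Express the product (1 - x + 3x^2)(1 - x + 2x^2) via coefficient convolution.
Ascending coefficients: a = [1, -1, 3], b = [1, -1, 2]. c[0] = 1×1 = 1; c[1] = 1×-1 + -1×1 = -2; c[2] = 1×2 + -1×-1 + 3×1 = 6; c[3] = -1×2 + 3×-1 = -5; c[4] = 3×2 = 6. Result coefficients: [1, -2, 6, -5, 6] → 1 - 2x + 6x^2 - 5x^3 + 6x^4

1 - 2x + 6x^2 - 5x^3 + 6x^4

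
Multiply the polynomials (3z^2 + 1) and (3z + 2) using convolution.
Ascending coefficients: a = [1, 0, 3], b = [2, 3]. c[0] = 1×2 = 2; c[1] = 1×3 + 0×2 = 3; c[2] = 0×3 + 3×2 = 6; c[3] = 3×3 = 9. Result coefficients: [2, 3, 6, 9] → 9z^3 + 6z^2 + 3z + 2

9z^3 + 6z^2 + 3z + 2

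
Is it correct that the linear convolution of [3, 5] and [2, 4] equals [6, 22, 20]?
Recompute linear convolution of [3, 5] and [2, 4]: y[0] = 3×2 = 6; y[1] = 3×4 + 5×2 = 22; y[2] = 5×4 = 20 → [6, 22, 20]. Given [6, 22, 20] matches, so answer: Yes

Yes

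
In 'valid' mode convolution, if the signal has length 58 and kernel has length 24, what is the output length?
'Valid' mode counts only positions where the kernel fully overlaps the signal: m - n + 1 = 58 - 24 + 1 = 35

35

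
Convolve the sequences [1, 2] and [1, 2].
y[0] = 1×1 = 1; y[1] = 1×2 + 2×1 = 4; y[2] = 2×2 = 4

[1, 4, 4]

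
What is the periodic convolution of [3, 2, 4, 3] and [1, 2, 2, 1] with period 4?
Use y[k] = Σ_j f[j]·g[(k-j) mod 4]. y[0] = 3×1 + 2×1 + 4×2 + 3×2 = 19; y[1] = 3×2 + 2×1 + 4×1 + 3×2 = 18; y[2] = 3×2 + 2×2 + 4×1 + 3×1 = 17; y[3] = 3×1 + 2×2 + 4×2 + 3×1 = 18. Result: [19, 18, 17, 18]

[19, 18, 17, 18]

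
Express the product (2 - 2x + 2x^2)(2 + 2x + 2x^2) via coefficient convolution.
Ascending coefficients: a = [2, -2, 2], b = [2, 2, 2]. c[0] = 2×2 = 4; c[1] = 2×2 + -2×2 = 0; c[2] = 2×2 + -2×2 + 2×2 = 4; c[3] = -2×2 + 2×2 = 0; c[4] = 2×2 = 4. Result coefficients: [4, 0, 4, 0, 4] → 4 + 4x^2 + 4x^4

4 + 4x^2 + 4x^4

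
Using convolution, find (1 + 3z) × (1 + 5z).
Ascending coefficients: a = [1, 3], b = [1, 5]. c[0] = 1×1 = 1; c[1] = 1×5 + 3×1 = 8; c[2] = 3×5 = 15. Result coefficients: [1, 8, 15] → 1 + 8z + 15z^2

1 + 8z + 15z^2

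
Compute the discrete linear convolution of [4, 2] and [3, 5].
y[0] = 4×3 = 12; y[1] = 4×5 + 2×3 = 26; y[2] = 2×5 = 10

[12, 26, 10]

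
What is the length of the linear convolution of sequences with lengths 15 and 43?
Linear/full convolution length: m + n - 1 = 15 + 43 - 1 = 57

57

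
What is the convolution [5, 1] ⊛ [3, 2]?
y[0] = 5×3 = 15; y[1] = 5×2 + 1×3 = 13; y[2] = 1×2 = 2

[15, 13, 2]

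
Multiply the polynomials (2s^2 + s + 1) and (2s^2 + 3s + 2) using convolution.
Ascending coefficients: a = [1, 1, 2], b = [2, 3, 2]. c[0] = 1×2 = 2; c[1] = 1×3 + 1×2 = 5; c[2] = 1×2 + 1×3 + 2×2 = 9; c[3] = 1×2 + 2×3 = 8; c[4] = 2×2 = 4. Result coefficients: [2, 5, 9, 8, 4] → 4s^4 + 8s^3 + 9s^2 + 5s + 2

4s^4 + 8s^3 + 9s^2 + 5s + 2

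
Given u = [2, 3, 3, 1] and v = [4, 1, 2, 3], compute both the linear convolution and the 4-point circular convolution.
Linear: y_lin[0] = 2×4 = 8; y_lin[1] = 2×1 + 3×4 = 14; y_lin[2] = 2×2 + 3×1 + 3×4 = 19; y_lin[3] = 2×3 + 3×2 + 3×1 + 1×4 = 19; y_lin[4] = 3×3 + 3×2 + 1×1 = 16; y_lin[5] = 3×3 + 1×2 = 11; y_lin[6] = 1×3 = 3 → [8, 14, 19, 19, 16, 11, 3]. Circular (length 4): y[0] = 2×4 + 3×3 + 3×2 + 1×1 = 24; y[1] = 2×1 + 3×4 + 3×3 + 1×2 = 25; y[2] = 2×2 + 3×1 + 3×4 + 1×3 = 22; y[3] = 2×3 + 3×2 + 3×1 + 1×4 = 19 → [24, 25, 22, 19]

Linear: [8, 14, 19, 19, 16, 11, 3], Circular: [24, 25, 22, 19]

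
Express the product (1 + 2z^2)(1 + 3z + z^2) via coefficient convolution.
Ascending coefficients: a = [1, 0, 2], b = [1, 3, 1]. c[0] = 1×1 = 1; c[1] = 1×3 + 0×1 = 3; c[2] = 1×1 + 0×3 + 2×1 = 3; c[3] = 0×1 + 2×3 = 6; c[4] = 2×1 = 2. Result coefficients: [1, 3, 3, 6, 2] → 1 + 3z + 3z^2 + 6z^3 + 2z^4

1 + 3z + 3z^2 + 6z^3 + 2z^4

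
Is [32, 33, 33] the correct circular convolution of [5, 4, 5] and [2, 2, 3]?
Recompute circular convolution of [5, 4, 5] and [2, 2, 3]: y[0] = 5×2 + 4×3 + 5×2 = 32; y[1] = 5×2 + 4×2 + 5×3 = 33; y[2] = 5×3 + 4×2 + 5×2 = 33 → [32, 33, 33]. Given [32, 33, 33] matches, so answer: Yes

Yes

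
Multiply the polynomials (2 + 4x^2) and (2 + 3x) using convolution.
Ascending coefficients: a = [2, 0, 4], b = [2, 3]. c[0] = 2×2 = 4; c[1] = 2×3 + 0×2 = 6; c[2] = 0×3 + 4×2 = 8; c[3] = 4×3 = 12. Result coefficients: [4, 6, 8, 12] → 4 + 6x + 8x^2 + 12x^3

4 + 6x + 8x^2 + 12x^3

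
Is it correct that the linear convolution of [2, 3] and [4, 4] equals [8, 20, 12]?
Recompute linear convolution of [2, 3] and [4, 4]: y[0] = 2×4 = 8; y[1] = 2×4 + 3×4 = 20; y[2] = 3×4 = 12 → [8, 20, 12]. Given [8, 20, 12] matches, so answer: Yes

Yes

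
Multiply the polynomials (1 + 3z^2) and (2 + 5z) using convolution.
Ascending coefficients: a = [1, 0, 3], b = [2, 5]. c[0] = 1×2 = 2; c[1] = 1×5 + 0×2 = 5; c[2] = 0×5 + 3×2 = 6; c[3] = 3×5 = 15. Result coefficients: [2, 5, 6, 15] → 2 + 5z + 6z^2 + 15z^3

2 + 5z + 6z^2 + 15z^3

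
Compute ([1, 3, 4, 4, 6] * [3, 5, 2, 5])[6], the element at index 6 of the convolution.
Use y[k] = Σ_i a[i]·b[k-i] at k=6. y[6] = 4×5 + 6×2 = 32

32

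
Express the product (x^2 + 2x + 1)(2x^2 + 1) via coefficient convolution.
Ascending coefficients: a = [1, 2, 1], b = [1, 0, 2]. c[0] = 1×1 = 1; c[1] = 1×0 + 2×1 = 2; c[2] = 1×2 + 2×0 + 1×1 = 3; c[3] = 2×2 + 1×0 = 4; c[4] = 1×2 = 2. Result coefficients: [1, 2, 3, 4, 2] → 2x^4 + 4x^3 + 3x^2 + 2x + 1

2x^4 + 4x^3 + 3x^2 + 2x + 1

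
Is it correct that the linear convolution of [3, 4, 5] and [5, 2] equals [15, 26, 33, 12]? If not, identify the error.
Recompute linear convolution of [3, 4, 5] and [5, 2]: y[0] = 3×5 = 15; y[1] = 3×2 + 4×5 = 26; y[2] = 4×2 + 5×5 = 33; y[3] = 5×2 = 10 → [15, 26, 33, 10]. Compare to given [15, 26, 33, 12]: they differ at index 3: given 12, correct 10, so answer: No

No. Error at index 3: given 12, correct 10.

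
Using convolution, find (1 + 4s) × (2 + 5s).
Ascending coefficients: a = [1, 4], b = [2, 5]. c[0] = 1×2 = 2; c[1] = 1×5 + 4×2 = 13; c[2] = 4×5 = 20. Result coefficients: [2, 13, 20] → 2 + 13s + 20s^2

2 + 13s + 20s^2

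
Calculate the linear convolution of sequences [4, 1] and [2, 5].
y[0] = 4×2 = 8; y[1] = 4×5 + 1×2 = 22; y[2] = 1×5 = 5

[8, 22, 5]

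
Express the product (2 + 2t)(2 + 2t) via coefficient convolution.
Ascending coefficients: a = [2, 2], b = [2, 2]. c[0] = 2×2 = 4; c[1] = 2×2 + 2×2 = 8; c[2] = 2×2 = 4. Result coefficients: [4, 8, 4] → 4 + 8t + 4t^2

4 + 8t + 4t^2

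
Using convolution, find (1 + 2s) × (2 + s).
Ascending coefficients: a = [1, 2], b = [2, 1]. c[0] = 1×2 = 2; c[1] = 1×1 + 2×2 = 5; c[2] = 2×1 = 2. Result coefficients: [2, 5, 2] → 2 + 5s + 2s^2

2 + 5s + 2s^2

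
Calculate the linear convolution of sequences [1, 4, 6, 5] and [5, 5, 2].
y[0] = 1×5 = 5; y[1] = 1×5 + 4×5 = 25; y[2] = 1×2 + 4×5 + 6×5 = 52; y[3] = 4×2 + 6×5 + 5×5 = 63; y[4] = 6×2 + 5×5 = 37; y[5] = 5×2 = 10

[5, 25, 52, 63, 37, 10]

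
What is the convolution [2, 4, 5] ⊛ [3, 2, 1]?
y[0] = 2×3 = 6; y[1] = 2×2 + 4×3 = 16; y[2] = 2×1 + 4×2 + 5×3 = 25; y[3] = 4×1 + 5×2 = 14; y[4] = 5×1 = 5

[6, 16, 25, 14, 5]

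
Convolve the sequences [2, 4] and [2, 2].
y[0] = 2×2 = 4; y[1] = 2×2 + 4×2 = 12; y[2] = 4×2 = 8

[4, 12, 8]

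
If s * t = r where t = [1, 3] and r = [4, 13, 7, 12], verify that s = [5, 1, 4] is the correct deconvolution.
Forward-compute [5, 1, 4] * [1, 3]: r[0] = 5×1 = 5; r[1] = 5×3 + 1×1 = 16; r[2] = 1×3 + 4×1 = 7; r[3] = 4×3 = 12 → [5, 16, 7, 12]. Does not match given r = [4, 13, 7, 12].

Not verified. [5, 1, 4] * [1, 3] = [5, 16, 7, 12], which differs from [4, 13, 7, 12] at index 0.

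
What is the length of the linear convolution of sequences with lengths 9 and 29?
Linear/full convolution length: m + n - 1 = 9 + 29 - 1 = 37

37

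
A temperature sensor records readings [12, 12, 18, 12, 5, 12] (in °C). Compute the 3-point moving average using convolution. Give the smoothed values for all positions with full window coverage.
3-point moving average kernel = [1, 1, 1]. Apply in 'valid' mode (full window coverage): avg[0] = (12 + 12 + 18) / 3 = 14.0; avg[1] = (12 + 18 + 12) / 3 = 14.0; avg[2] = (18 + 12 + 5) / 3 = 11.67; avg[3] = (12 + 5 + 12) / 3 = 9.67. Smoothed values: [14.0, 14.0, 11.67, 9.67]

[14.0, 14.0, 11.67, 9.67]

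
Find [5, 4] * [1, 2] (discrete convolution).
y[0] = 5×1 = 5; y[1] = 5×2 + 4×1 = 14; y[2] = 4×2 = 8

[5, 14, 8]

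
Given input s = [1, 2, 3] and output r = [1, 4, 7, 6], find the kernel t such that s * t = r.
Output length 4 = len(s) + len(t) - 1 ⇒ len(t) = 2. Solve t forward using t[k] = (r[k] - Σ_{i≥1} s[i]·t[k-i]) / s[0]: t[0] = r[0] / s[0] = 1 / 1 = 1; t[1] = (r[1] - 2×1) / s[0] = (4 - 2×1) / 1 = 2. So t = [1, 2]. Forward-check [1, 2, 3] * [1, 2]: r[0] = 1×1 = 1; r[1] = 1×2 + 2×1 = 4; r[2] = 2×2 + 3×1 = 7; r[3] = 3×2 = 6 → [1, 4, 7, 6] ✓

[1, 2]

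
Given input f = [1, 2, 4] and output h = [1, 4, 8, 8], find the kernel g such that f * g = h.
Output length 4 = len(f) + len(g) - 1 ⇒ len(g) = 2. Solve g forward using g[k] = (h[k] - Σ_{i≥1} f[i]·g[k-i]) / f[0]: g[0] = h[0] / f[0] = 1 / 1 = 1; g[1] = (h[1] - 2×1) / f[0] = (4 - 2×1) / 1 = 2. So g = [1, 2]. Forward-check [1, 2, 4] * [1, 2]: h[0] = 1×1 = 1; h[1] = 1×2 + 2×1 = 4; h[2] = 2×2 + 4×1 = 8; h[3] = 4×2 = 8 → [1, 4, 8, 8] ✓

[1, 2]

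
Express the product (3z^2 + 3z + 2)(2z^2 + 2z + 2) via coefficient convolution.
Ascending coefficients: a = [2, 3, 3], b = [2, 2, 2]. c[0] = 2×2 = 4; c[1] = 2×2 + 3×2 = 10; c[2] = 2×2 + 3×2 + 3×2 = 16; c[3] = 3×2 + 3×2 = 12; c[4] = 3×2 = 6. Result coefficients: [4, 10, 16, 12, 6] → 6z^4 + 12z^3 + 16z^2 + 10z + 4

6z^4 + 12z^3 + 16z^2 + 10z + 4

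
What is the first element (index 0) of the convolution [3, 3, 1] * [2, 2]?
Use y[k] = Σ_i a[i]·b[k-i] at k=0. y[0] = 3×2 = 6

6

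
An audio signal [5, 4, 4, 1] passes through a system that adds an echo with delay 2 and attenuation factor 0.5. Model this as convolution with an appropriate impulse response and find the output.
Direct-path + delayed-attenuated-path model → impulse response h = [1, 0, 0.5] (1 at lag 0, 0.5 at lag 2). Output y[n] = x[n] + 0.5·x[n - 2] (with x[n] = 0 outside 0..3): y[0] = 5 + 0.5×0 = 5; y[1] = 4 + 0.5×0 = 4; y[2] = 4 + 0.5×5 = 6.5; y[3] = 1 + 0.5×4 = 3.0; y[4] = 0 + 0.5×4 = 2.0; y[5] = 0 + 0.5×1 = 0.5. So y = [5, 4, 6.5, 3.0, 2.0, 0.5]

[5, 4, 6.5, 3.0, 2.0, 0.5]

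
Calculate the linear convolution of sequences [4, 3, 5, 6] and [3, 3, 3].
y[0] = 4×3 = 12; y[1] = 4×3 + 3×3 = 21; y[2] = 4×3 + 3×3 + 5×3 = 36; y[3] = 3×3 + 5×3 + 6×3 = 42; y[4] = 5×3 + 6×3 = 33; y[5] = 6×3 = 18

[12, 21, 36, 42, 33, 18]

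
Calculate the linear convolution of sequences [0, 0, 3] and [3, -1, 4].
y[0] = 0×3 = 0; y[1] = 0×-1 + 0×3 = 0; y[2] = 0×4 + 0×-1 + 3×3 = 9; y[3] = 0×4 + 3×-1 = -3; y[4] = 3×4 = 12

[0, 0, 9, -3, 12]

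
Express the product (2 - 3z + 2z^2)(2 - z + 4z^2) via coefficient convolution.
Ascending coefficients: a = [2, -3, 2], b = [2, -1, 4]. c[0] = 2×2 = 4; c[1] = 2×-1 + -3×2 = -8; c[2] = 2×4 + -3×-1 + 2×2 = 15; c[3] = -3×4 + 2×-1 = -14; c[4] = 2×4 = 8. Result coefficients: [4, -8, 15, -14, 8] → 4 - 8z + 15z^2 - 14z^3 + 8z^4

4 - 8z + 15z^2 - 14z^3 + 8z^4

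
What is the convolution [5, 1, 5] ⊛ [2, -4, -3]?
y[0] = 5×2 = 10; y[1] = 5×-4 + 1×2 = -18; y[2] = 5×-3 + 1×-4 + 5×2 = -9; y[3] = 1×-3 + 5×-4 = -23; y[4] = 5×-3 = -15

[10, -18, -9, -23, -15]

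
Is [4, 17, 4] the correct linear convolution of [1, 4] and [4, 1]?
Recompute linear convolution of [1, 4] and [4, 1]: y[0] = 1×4 = 4; y[1] = 1×1 + 4×4 = 17; y[2] = 4×1 = 4 → [4, 17, 4]. Given [4, 17, 4] matches, so answer: Yes

Yes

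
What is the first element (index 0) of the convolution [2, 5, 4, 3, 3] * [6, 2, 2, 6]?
Use y[k] = Σ_i a[i]·b[k-i] at k=0. y[0] = 2×6 = 12

12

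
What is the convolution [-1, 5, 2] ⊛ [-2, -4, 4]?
y[0] = -1×-2 = 2; y[1] = -1×-4 + 5×-2 = -6; y[2] = -1×4 + 5×-4 + 2×-2 = -28; y[3] = 5×4 + 2×-4 = 12; y[4] = 2×4 = 8

[2, -6, -28, 12, 8]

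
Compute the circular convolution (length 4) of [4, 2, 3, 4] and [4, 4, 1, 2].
Use y[k] = Σ_j u[j]·v[(k-j) mod 4]. y[0] = 4×4 + 2×2 + 3×1 + 4×4 = 39; y[1] = 4×4 + 2×4 + 3×2 + 4×1 = 34; y[2] = 4×1 + 2×4 + 3×4 + 4×2 = 32; y[3] = 4×2 + 2×1 + 3×4 + 4×4 = 38. Result: [39, 34, 32, 38]

[39, 34, 32, 38]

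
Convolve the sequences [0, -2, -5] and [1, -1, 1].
y[0] = 0×1 = 0; y[1] = 0×-1 + -2×1 = -2; y[2] = 0×1 + -2×-1 + -5×1 = -3; y[3] = -2×1 + -5×-1 = 3; y[4] = -5×1 = -5

[0, -2, -3, 3, -5]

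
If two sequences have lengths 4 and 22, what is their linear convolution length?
Linear/full convolution length: m + n - 1 = 4 + 22 - 1 = 25

25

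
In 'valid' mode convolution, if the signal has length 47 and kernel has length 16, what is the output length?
'Valid' mode counts only positions where the kernel fully overlaps the signal: m - n + 1 = 47 - 16 + 1 = 32

32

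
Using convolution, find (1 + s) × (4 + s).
Ascending coefficients: a = [1, 1], b = [4, 1]. c[0] = 1×4 = 4; c[1] = 1×1 + 1×4 = 5; c[2] = 1×1 = 1. Result coefficients: [4, 5, 1] → 4 + 5s + s^2

4 + 5s + s^2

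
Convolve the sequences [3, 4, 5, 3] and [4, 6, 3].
y[0] = 3×4 = 12; y[1] = 3×6 + 4×4 = 34; y[2] = 3×3 + 4×6 + 5×4 = 53; y[3] = 4×3 + 5×6 + 3×4 = 54; y[4] = 5×3 + 3×6 = 33; y[5] = 3×3 = 9

[12, 34, 53, 54, 33, 9]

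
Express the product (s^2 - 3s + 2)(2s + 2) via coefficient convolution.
Ascending coefficients: a = [2, -3, 1], b = [2, 2]. c[0] = 2×2 = 4; c[1] = 2×2 + -3×2 = -2; c[2] = -3×2 + 1×2 = -4; c[3] = 1×2 = 2. Result coefficients: [4, -2, -4, 2] → 2s^3 - 4s^2 - 2s + 4

2s^3 - 4s^2 - 2s + 4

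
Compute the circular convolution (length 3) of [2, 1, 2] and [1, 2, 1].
Use y[k] = Σ_j x[j]·h[(k-j) mod 3]. y[0] = 2×1 + 1×1 + 2×2 = 7; y[1] = 2×2 + 1×1 + 2×1 = 7; y[2] = 2×1 + 1×2 + 2×1 = 6. Result: [7, 7, 6]

[7, 7, 6]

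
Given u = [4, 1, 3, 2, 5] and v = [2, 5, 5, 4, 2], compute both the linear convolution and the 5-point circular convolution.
Linear: y_lin[0] = 4×2 = 8; y_lin[1] = 4×5 + 1×2 = 22; y_lin[2] = 4×5 + 1×5 + 3×2 = 31; y_lin[3] = 4×4 + 1×5 + 3×5 + 2×2 = 40; y_lin[4] = 4×2 + 1×4 + 3×5 + 2×5 + 5×2 = 47; y_lin[5] = 1×2 + 3×4 + 2×5 + 5×5 = 49; y_lin[6] = 3×2 + 2×4 + 5×5 = 39; y_lin[7] = 2×2 + 5×4 = 24; y_lin[8] = 5×2 = 10 → [8, 22, 31, 40, 47, 49, 39, 24, 10]. Circular (length 5): y[0] = 4×2 + 1×2 + 3×4 + 2×5 + 5×5 = 57; y[1] = 4×5 + 1×2 + 3×2 + 2×4 + 5×5 = 61; y[2] = 4×5 + 1×5 + 3×2 + 2×2 + 5×4 = 55; y[3] = 4×4 + 1×5 + 3×5 + 2×2 + 5×2 = 50; y[4] = 4×2 + 1×4 + 3×5 + 2×5 + 5×2 = 47 → [57, 61, 55, 50, 47]

Linear: [8, 22, 31, 40, 47, 49, 39, 24, 10], Circular: [57, 61, 55, 50, 47]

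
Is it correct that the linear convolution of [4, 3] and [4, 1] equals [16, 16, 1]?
Recompute linear convolution of [4, 3] and [4, 1]: y[0] = 4×4 = 16; y[1] = 4×1 + 3×4 = 16; y[2] = 3×1 = 3 → [16, 16, 3]. Compare to given [16, 16, 1]: they differ at index 2: given 1, correct 3, so answer: No

No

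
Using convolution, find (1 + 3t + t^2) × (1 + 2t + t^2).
Ascending coefficients: a = [1, 3, 1], b = [1, 2, 1]. c[0] = 1×1 = 1; c[1] = 1×2 + 3×1 = 5; c[2] = 1×1 + 3×2 + 1×1 = 8; c[3] = 3×1 + 1×2 = 5; c[4] = 1×1 = 1. Result coefficients: [1, 5, 8, 5, 1] → 1 + 5t + 8t^2 + 5t^3 + t^4

1 + 5t + 8t^2 + 5t^3 + t^4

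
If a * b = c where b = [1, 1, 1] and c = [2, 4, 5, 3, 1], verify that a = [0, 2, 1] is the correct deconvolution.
Forward-compute [0, 2, 1] * [1, 1, 1]: c[0] = 0×1 = 0; c[1] = 0×1 + 2×1 = 2; c[2] = 0×1 + 2×1 + 1×1 = 3; c[3] = 2×1 + 1×1 = 3; c[4] = 1×1 = 1 → [0, 2, 3, 3, 1]. Does not match given c = [2, 4, 5, 3, 1].

Not verified. [0, 2, 1] * [1, 1, 1] = [0, 2, 3, 3, 1], which differs from [2, 4, 5, 3, 1] at index 0.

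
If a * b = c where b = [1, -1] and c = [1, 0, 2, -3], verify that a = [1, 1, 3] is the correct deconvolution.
Forward-compute [1, 1, 3] * [1, -1]: c[0] = 1×1 = 1; c[1] = 1×-1 + 1×1 = 0; c[2] = 1×-1 + 3×1 = 2; c[3] = 3×-1 = -3 → [1, 0, 2, -3]. Matches given c = [1, 0, 2, -3], so verified.

Verified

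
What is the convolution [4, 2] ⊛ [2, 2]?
y[0] = 4×2 = 8; y[1] = 4×2 + 2×2 = 12; y[2] = 2×2 = 4

[8, 12, 4]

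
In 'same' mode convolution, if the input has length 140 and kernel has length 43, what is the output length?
'Same' mode returns an output with the same length as the input: 140

140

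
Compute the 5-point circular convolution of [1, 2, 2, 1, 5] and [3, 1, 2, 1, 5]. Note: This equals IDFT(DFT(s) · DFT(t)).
Either evaluate y[k] = Σ_j s[j]·t[(k-j) mod 5] directly, or use IDFT(DFT(s) · DFT(t)). y[0] = 1×3 + 2×5 + 2×1 + 1×2 + 5×1 = 22; y[1] = 1×1 + 2×3 + 2×5 + 1×1 + 5×2 = 28; y[2] = 1×2 + 2×1 + 2×3 + 1×5 + 5×1 = 20; y[3] = 1×1 + 2×2 + 2×1 + 1×3 + 5×5 = 35; y[4] = 1×5 + 2×1 + 2×2 + 1×1 + 5×3 = 27. Result: [22, 28, 20, 35, 27]

[22, 28, 20, 35, 27]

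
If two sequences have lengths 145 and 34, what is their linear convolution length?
Linear/full convolution length: m + n - 1 = 145 + 34 - 1 = 178

178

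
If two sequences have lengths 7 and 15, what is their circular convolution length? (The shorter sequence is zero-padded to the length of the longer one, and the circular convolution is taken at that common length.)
Circular convolution (zero-padding the shorter input) has length max(m, n) = max(7, 15) = 15

15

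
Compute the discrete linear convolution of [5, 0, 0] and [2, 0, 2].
y[0] = 5×2 = 10; y[1] = 5×0 + 0×2 = 0; y[2] = 5×2 + 0×0 + 0×2 = 10; y[3] = 0×2 + 0×0 = 0; y[4] = 0×2 = 0

[10, 0, 10, 0, 0]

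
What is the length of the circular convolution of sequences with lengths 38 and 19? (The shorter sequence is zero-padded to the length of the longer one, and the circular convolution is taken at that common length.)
Circular convolution (zero-padding the shorter input) has length max(m, n) = max(38, 19) = 38

38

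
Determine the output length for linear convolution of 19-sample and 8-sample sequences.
Linear/full convolution length: m + n - 1 = 19 + 8 - 1 = 26

26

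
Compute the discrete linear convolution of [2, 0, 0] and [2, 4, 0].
y[0] = 2×2 = 4; y[1] = 2×4 + 0×2 = 8; y[2] = 2×0 + 0×4 + 0×2 = 0; y[3] = 0×0 + 0×4 = 0; y[4] = 0×0 = 0

[4, 8, 0, 0, 0]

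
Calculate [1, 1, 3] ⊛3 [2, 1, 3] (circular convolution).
Use y[k] = Σ_j u[j]·v[(k-j) mod 3]. y[0] = 1×2 + 1×3 + 3×1 = 8; y[1] = 1×1 + 1×2 + 3×3 = 12; y[2] = 1×3 + 1×1 + 3×2 = 10. Result: [8, 12, 10]

[8, 12, 10]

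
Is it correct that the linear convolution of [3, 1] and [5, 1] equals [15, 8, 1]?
Recompute linear convolution of [3, 1] and [5, 1]: y[0] = 3×5 = 15; y[1] = 3×1 + 1×5 = 8; y[2] = 1×1 = 1 → [15, 8, 1]. Given [15, 8, 1] matches, so answer: Yes

Yes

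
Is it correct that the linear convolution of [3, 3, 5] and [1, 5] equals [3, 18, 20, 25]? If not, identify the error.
Recompute linear convolution of [3, 3, 5] and [1, 5]: y[0] = 3×1 = 3; y[1] = 3×5 + 3×1 = 18; y[2] = 3×5 + 5×1 = 20; y[3] = 5×5 = 25 → [3, 18, 20, 25]. Given [3, 18, 20, 25] matches, so answer: Yes

Yes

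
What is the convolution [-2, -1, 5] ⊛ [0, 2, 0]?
y[0] = -2×0 = 0; y[1] = -2×2 + -1×0 = -4; y[2] = -2×0 + -1×2 + 5×0 = -2; y[3] = -1×0 + 5×2 = 10; y[4] = 5×0 = 0

[0, -4, -2, 10, 0]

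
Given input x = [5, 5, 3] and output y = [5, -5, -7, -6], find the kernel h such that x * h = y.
Output length 4 = len(x) + len(h) - 1 ⇒ len(h) = 2. Solve h forward using h[k] = (y[k] - Σ_{i≥1} x[i]·h[k-i]) / x[0]: h[0] = y[0] / x[0] = 5 / 5 = 1; h[1] = (y[1] - 5×1) / x[0] = (-5 - 5×1) / 5 = -2. So h = [1, -2]. Forward-check [5, 5, 3] * [1, -2]: y[0] = 5×1 = 5; y[1] = 5×-2 + 5×1 = -5; y[2] = 5×-2 + 3×1 = -7; y[3] = 3×-2 = -6 → [5, -5, -7, -6] ✓

[1, -2]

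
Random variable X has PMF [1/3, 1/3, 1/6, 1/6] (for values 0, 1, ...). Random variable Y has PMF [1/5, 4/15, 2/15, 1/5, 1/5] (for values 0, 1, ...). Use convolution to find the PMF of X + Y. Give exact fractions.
P(X+Y=k) = Σ_i P(X=i)·P(Y=k-i) — a convolution of [1/3, 1/3, 1/6, 1/6] and [1/5, 4/15, 2/15, 1/5, 1/5]. P(X+Y=0) = (1/3)×(1/5) = 1/15; P(X+Y=1) = (1/3)×(4/15) + (1/3)×(1/5) = 4/45 + 1/15 = 7/45; P(X+Y=2) = (1/3)×(2/15) + (1/3)×(4/15) + (1/6)×(1/5) = 2/45 + 4/45 + 1/30 = 1/6; P(X+Y=3) = (1/3)×(1/5) + (1/3)×(2/15) + (1/6)×(4/15) + (1/6)×(1/5) = 1/15 + 2/45 + 2/45 + 1/30 = 17/90; P(X+Y=4) = (1/3)×(1/5) + (1/3)×(1/5) + (1/6)×(2/15) + (1/6)×(4/15) = 1/15 + 1/15 + 1/45 + 2/45 = 1/5; P(X+Y=5) = (1/3)×(1/5) + (1/6)×(1/5) + (1/6)×(2/15) = 1/15 + 1/30 + 1/45 = 11/90; P(X+Y=6) = (1/6)×(1/5) + (1/6)×(1/5) = 1/30 + 1/30 = 1/15; P(X+Y=7) = (1/6)×(1/5) = 1/30. PMF: [1/15, 7/45, 1/6, 17/90, 1/5, 11/90, 1/15, 1/30] (sums to 1 ✓)

[1/15, 7/45, 1/6, 17/90, 1/5, 11/90, 1/15, 1/30]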